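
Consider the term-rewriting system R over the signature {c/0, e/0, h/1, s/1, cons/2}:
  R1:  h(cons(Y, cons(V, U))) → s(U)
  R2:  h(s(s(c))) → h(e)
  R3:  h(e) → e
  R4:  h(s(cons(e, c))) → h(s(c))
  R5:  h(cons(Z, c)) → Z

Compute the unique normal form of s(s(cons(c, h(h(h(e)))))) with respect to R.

1. s(s(cons(c, h(h(h(e))))))  →  s(s(cons(c, h(h(e)))))   [R3 at 1.1.2.1.1]
2. s(s(cons(c, h(h(e)))))  →  s(s(cons(c, h(e))))   [R3 at 1.1.2.1]
3. s(s(cons(c, h(e))))  →  s(s(cons(c, e)))   [R3 at 1.1.2]

s(s(cons(c, e)))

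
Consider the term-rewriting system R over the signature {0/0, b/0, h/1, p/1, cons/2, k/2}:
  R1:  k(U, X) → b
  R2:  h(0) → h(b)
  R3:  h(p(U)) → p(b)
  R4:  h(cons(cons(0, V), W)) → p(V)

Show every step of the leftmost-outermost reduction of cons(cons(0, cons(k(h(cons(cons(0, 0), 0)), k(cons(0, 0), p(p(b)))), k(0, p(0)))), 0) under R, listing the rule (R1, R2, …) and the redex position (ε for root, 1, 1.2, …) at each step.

cons(cons(0, cons(b, b)), 0)

1. cons(cons(0, cons(k(h(cons(cons(0, 0), 0)), k(cons(0, 0), p(p(b)))), k(0, p(0)))), 0)  →  cons(cons(0, cons(b, k(0, p(0)))), 0)   [R1 at 1.2.1]
2. cons(cons(0, cons(b, k(0, p(0)))), 0)  →  cons(cons(0, cons(b, b)), 0)   [R1 at 1.2.2]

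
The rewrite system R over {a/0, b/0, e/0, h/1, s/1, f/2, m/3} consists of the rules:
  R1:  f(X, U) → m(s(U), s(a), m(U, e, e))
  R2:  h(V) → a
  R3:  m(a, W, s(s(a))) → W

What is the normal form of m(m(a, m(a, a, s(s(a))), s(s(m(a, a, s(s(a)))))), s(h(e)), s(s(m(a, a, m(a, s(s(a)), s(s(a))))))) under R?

1. m(m(a, m(a, a, s(s(a))), s(s(m(a, a, s(s(a)))))), s(h(e)), s(s(m(a, a, m(a, s(s(a)), s(s(a)))))))  →  m(m(a, a, s(s(m(a, a, s(s(a)))))), s(h(e)), s(s(m(a, a, m(a, s(s(a)), s(s(a)))))))   [R3 at 1.2]
2. m(m(a, a, s(s(m(a, a, s(s(a)))))), s(h(e)), s(s(m(a, a, m(a, s(s(a)), s(s(a)))))))  →  m(m(a, a, s(s(a))), s(h(e)), s(s(m(a, a, m(a, s(s(a)), s(s(a)))))))   [R3 at 1.3.1.1]
3. m(m(a, a, s(s(a))), s(h(e)), s(s(m(a, a, m(a, s(s(a)), s(s(a)))))))  →  m(a, s(h(e)), s(s(m(a, a, m(a, s(s(a)), s(s(a)))))))   [R3 at 1]
4. m(a, s(h(e)), s(s(m(a, a, m(a, s(s(a)), s(s(a)))))))  →  m(a, s(a), s(s(m(a, a, m(a, s(s(a)), s(s(a)))))))   [R2 at 2.1]
5. m(a, s(a), s(s(m(a, a, m(a, s(s(a)), s(s(a)))))))  →  m(a, s(a), s(s(m(a, a, s(s(a))))))   [R3 at 3.1.1.3]
6. m(a, s(a), s(s(m(a, a, s(s(a))))))  →  m(a, s(a), s(s(a)))   [R3 at 3.1.1]
7. m(a, s(a), s(s(a)))  →  s(a)   [R3 at ε]

s(a)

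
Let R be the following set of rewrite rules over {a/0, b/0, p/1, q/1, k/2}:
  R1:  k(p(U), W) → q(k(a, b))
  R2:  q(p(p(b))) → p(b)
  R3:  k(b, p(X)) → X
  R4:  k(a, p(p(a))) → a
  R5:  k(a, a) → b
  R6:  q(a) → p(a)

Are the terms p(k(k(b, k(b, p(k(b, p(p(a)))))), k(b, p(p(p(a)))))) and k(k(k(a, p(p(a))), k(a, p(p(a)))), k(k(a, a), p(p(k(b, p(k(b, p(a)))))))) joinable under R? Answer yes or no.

no — NF(t₁) = p(a), NF(t₂) = a

Reduce t₁ = p(k(k(b, k(b, p(k(b, p(p(a)))))), k(b, p(p(p(a)))))):
1. p(k(k(b, k(b, p(k(b, p(p(a)))))), k(b, p(p(p(a))))))  →  p(k(k(b, k(b, p(p(a)))), k(b, p(p(p(a))))))   [R3 at 1.1.2]
2. p(k(k(b, k(b, p(p(a)))), k(b, p(p(p(a))))))  →  p(k(k(b, p(a)), k(b, p(p(p(a))))))   [R3 at 1.1.2]
3. p(k(k(b, p(a)), k(b, p(p(p(a))))))  →  p(k(a, k(b, p(p(p(a))))))   [R3 at 1.1]
4. p(k(a, k(b, p(p(p(a))))))  →  p(k(a, p(p(a))))   [R3 at 1.2]
5. p(k(a, p(p(a))))  →  p(a)   [R4 at 1]

Reduce t₂ = k(k(k(a, p(p(a))), k(a, p(p(a)))), k(k(a, a), p(p(k(b, p(k(b, p(a)))))))):
1. k(k(k(a, p(p(a))), k(a, p(p(a)))), k(k(a, a), p(p(k(b, p(k(b, p(a))))))))  →  k(k(a, k(a, p(p(a)))), k(k(a, a), p(p(k(b, p(k(b, p(a))))))))   [R4 at 1.1]
2. k(k(a, k(a, p(p(a)))), k(k(a, a), p(p(k(b, p(k(b, p(a))))))))  →  k(k(a, a), k(k(a, a), p(p(k(b, p(k(b, p(a))))))))   [R4 at 1.2]
3. k(k(a, a), k(k(a, a), p(p(k(b, p(k(b, p(a))))))))  →  k(b, k(k(a, a), p(p(k(b, p(k(b, p(a))))))))   [R5 at 1]
4. k(b, k(k(a, a), p(p(k(b, p(k(b, p(a))))))))  →  k(b, k(b, p(p(k(b, p(k(b, p(a))))))))   [R5 at 2.1]
5. k(b, k(b, p(p(k(b, p(k(b, p(a))))))))  →  k(b, p(k(b, p(k(b, p(a))))))   [R3 at 2]
6. k(b, p(k(b, p(k(b, p(a))))))  →  k(b, p(k(b, p(a))))   [R3 at ε]
7. k(b, p(k(b, p(a))))  →  k(b, p(a))   [R3 at ε]
8. k(b, p(a))  →  a   [R3 at ε]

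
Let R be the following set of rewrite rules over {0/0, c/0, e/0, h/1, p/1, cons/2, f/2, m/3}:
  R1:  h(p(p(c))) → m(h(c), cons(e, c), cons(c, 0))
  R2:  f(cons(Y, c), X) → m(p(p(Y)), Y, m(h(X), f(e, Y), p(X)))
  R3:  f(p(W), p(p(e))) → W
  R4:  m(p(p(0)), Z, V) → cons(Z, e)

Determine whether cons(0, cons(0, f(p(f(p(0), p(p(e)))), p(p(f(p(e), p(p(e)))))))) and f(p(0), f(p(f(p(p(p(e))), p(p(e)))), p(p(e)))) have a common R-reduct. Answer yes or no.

no — NF(t₁) = cons(0, cons(0, 0)), NF(t₂) = 0

Reduce t₁ = cons(0, cons(0, f(p(f(p(0), p(p(e)))), p(p(f(p(e), p(p(e)))))))):
1. cons(0, cons(0, f(p(f(p(0), p(p(e)))), p(p(f(p(e), p(p(e))))))))  →  cons(0, cons(0, f(p(0), p(p(f(p(e), p(p(e))))))))   [R3 at 2.2.1.1]
2. cons(0, cons(0, f(p(0), p(p(f(p(e), p(p(e))))))))  →  cons(0, cons(0, f(p(0), p(p(e)))))   [R3 at 2.2.2.1.1]
3. cons(0, cons(0, f(p(0), p(p(e)))))  →  cons(0, cons(0, 0))   [R3 at 2.2]

Reduce t₂ = f(p(0), f(p(f(p(p(p(e))), p(p(e)))), p(p(e)))):
1. f(p(0), f(p(f(p(p(p(e))), p(p(e)))), p(p(e))))  →  f(p(0), f(p(p(p(e))), p(p(e))))   [R3 at 2]
2. f(p(0), f(p(p(p(e))), p(p(e))))  →  f(p(0), p(p(e)))   [R3 at 2]
3. f(p(0), p(p(e)))  →  0   [R3 at ε]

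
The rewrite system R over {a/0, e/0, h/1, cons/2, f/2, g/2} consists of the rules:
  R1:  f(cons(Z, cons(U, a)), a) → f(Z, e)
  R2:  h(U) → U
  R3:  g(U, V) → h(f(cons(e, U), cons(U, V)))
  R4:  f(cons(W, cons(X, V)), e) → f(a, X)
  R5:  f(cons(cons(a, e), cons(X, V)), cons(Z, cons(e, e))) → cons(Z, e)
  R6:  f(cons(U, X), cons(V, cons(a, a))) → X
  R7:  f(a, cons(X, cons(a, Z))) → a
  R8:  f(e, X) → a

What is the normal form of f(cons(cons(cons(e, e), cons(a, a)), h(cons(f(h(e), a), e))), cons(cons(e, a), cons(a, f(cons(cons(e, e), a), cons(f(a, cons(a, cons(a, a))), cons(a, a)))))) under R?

1. f(cons(cons(cons(e, e), cons(a, a)), h(cons(f(h(e), a), e))), cons(cons(e, a), cons(a, f(cons(cons(e, e), a), cons(f(a, cons(a, cons(a, a))), cons(a, a))))))  →  f(cons(cons(cons(e, e), cons(a, a)), cons(f(h(e), a), e)), cons(cons(e, a), cons(a, f(cons(cons(e, e), a), cons(f(a, cons(a, cons(a, a))), cons(a, a))))))   [R2 at 1.2]
2. f(cons(cons(cons(e, e), cons(a, a)), cons(f(h(e), a), e)), cons(cons(e, a), cons(a, f(cons(cons(e, e), a), cons(f(a, cons(a, cons(a, a))), cons(a, a))))))  →  f(cons(cons(cons(e, e), cons(a, a)), cons(f(e, a), e)), cons(cons(e, a), cons(a, f(cons(cons(e, e), a), cons(f(a, cons(a, cons(a, a))), cons(a, a))))))   [R2 at 1.2.1.1]
3. f(cons(cons(cons(e, e), cons(a, a)), cons(f(e, a), e)), cons(cons(e, a), cons(a, f(cons(cons(e, e), a), cons(f(a, cons(a, cons(a, a))), cons(a, a))))))  →  f(cons(cons(cons(e, e), cons(a, a)), cons(a, e)), cons(cons(e, a), cons(a, f(cons(cons(e, e), a), cons(f(a, cons(a, cons(a, a))), cons(a, a))))))   [R8 at 1.2.1]
4. f(cons(cons(cons(e, e), cons(a, a)), cons(a, e)), cons(cons(e, a), cons(a, f(cons(cons(e, e), a), cons(f(a, cons(a, cons(a, a))), cons(a, a))))))  →  f(cons(cons(cons(e, e), cons(a, a)), cons(a, e)), cons(cons(e, a), cons(a, a)))   [R6 at 2.2.2]
5. f(cons(cons(cons(e, e), cons(a, a)), cons(a, e)), cons(cons(e, a), cons(a, a)))  →  cons(a, e)   [R6 at ε]

cons(a, e)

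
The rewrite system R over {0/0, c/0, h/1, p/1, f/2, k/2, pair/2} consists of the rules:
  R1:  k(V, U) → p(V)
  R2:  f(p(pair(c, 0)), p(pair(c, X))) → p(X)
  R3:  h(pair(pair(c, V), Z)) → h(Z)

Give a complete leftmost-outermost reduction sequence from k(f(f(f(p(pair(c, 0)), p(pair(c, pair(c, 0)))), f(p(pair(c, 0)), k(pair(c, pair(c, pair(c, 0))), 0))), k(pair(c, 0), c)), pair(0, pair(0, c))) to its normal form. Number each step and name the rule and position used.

p(p(0))

1. k(f(f(f(p(pair(c, 0)), p(pair(c, pair(c, 0)))), f(p(pair(c, 0)), k(pair(c, pair(c, pair(c, 0))), 0))), k(pair(c, 0), c)), pair(0, pair(0, c)))  →  p(f(f(f(p(pair(c, 0)), p(pair(c, pair(c, 0)))), f(p(pair(c, 0)), k(pair(c, pair(c, pair(c, 0))), 0))), k(pair(c, 0), c)))   [R1 at ε]
2. p(f(f(f(p(pair(c, 0)), p(pair(c, pair(c, 0)))), f(p(pair(c, 0)), k(pair(c, pair(c, pair(c, 0))), 0))), k(pair(c, 0), c)))  →  p(f(f(p(pair(c, 0)), f(p(pair(c, 0)), k(pair(c, pair(c, pair(c, 0))), 0))), k(pair(c, 0), c)))   [R2 at 1.1.1]
3. p(f(f(p(pair(c, 0)), f(p(pair(c, 0)), k(pair(c, pair(c, pair(c, 0))), 0))), k(pair(c, 0), c)))  →  p(f(f(p(pair(c, 0)), f(p(pair(c, 0)), p(pair(c, pair(c, pair(c, 0)))))), k(pair(c, 0), c)))   [R1 at 1.1.2.2]
4. p(f(f(p(pair(c, 0)), f(p(pair(c, 0)), p(pair(c, pair(c, pair(c, 0)))))), k(pair(c, 0), c)))  →  p(f(f(p(pair(c, 0)), p(pair(c, pair(c, 0)))), k(pair(c, 0), c)))   [R2 at 1.1.2]
5. p(f(f(p(pair(c, 0)), p(pair(c, pair(c, 0)))), k(pair(c, 0), c)))  →  p(f(p(pair(c, 0)), k(pair(c, 0), c)))   [R2 at 1.1]
6. p(f(p(pair(c, 0)), k(pair(c, 0), c)))  →  p(f(p(pair(c, 0)), p(pair(c, 0))))   [R1 at 1.2]
7. p(f(p(pair(c, 0)), p(pair(c, 0))))  →  p(p(0))   [R2 at 1]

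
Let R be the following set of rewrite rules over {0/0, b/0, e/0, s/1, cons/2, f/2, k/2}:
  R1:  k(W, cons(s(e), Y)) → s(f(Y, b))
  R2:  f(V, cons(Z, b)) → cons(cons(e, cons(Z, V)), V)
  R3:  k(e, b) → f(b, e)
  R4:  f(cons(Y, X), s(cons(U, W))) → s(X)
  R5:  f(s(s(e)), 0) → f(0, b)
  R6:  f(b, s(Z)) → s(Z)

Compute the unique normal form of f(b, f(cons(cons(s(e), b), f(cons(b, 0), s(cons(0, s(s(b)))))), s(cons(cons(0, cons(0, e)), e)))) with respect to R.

1. f(b, f(cons(cons(s(e), b), f(cons(b, 0), s(cons(0, s(s(b)))))), s(cons(cons(0, cons(0, e)), e))))  →  f(b, s(f(cons(b, 0), s(cons(0, s(s(b)))))))   [R4 at 2]
2. f(b, s(f(cons(b, 0), s(cons(0, s(s(b)))))))  →  s(f(cons(b, 0), s(cons(0, s(s(b))))))   [R6 at ε]
3. s(f(cons(b, 0), s(cons(0, s(s(b))))))  →  s(s(0))   [R4 at 1]

s(s(0))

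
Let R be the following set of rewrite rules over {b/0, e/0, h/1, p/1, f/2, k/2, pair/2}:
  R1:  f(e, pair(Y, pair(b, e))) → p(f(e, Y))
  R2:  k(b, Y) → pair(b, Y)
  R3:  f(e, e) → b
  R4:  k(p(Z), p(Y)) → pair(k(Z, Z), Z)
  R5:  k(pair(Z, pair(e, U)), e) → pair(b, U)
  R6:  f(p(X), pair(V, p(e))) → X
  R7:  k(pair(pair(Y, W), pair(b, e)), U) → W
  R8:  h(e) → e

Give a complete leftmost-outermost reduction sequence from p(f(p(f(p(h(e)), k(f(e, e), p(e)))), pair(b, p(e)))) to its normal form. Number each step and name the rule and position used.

1. p(f(p(f(p(h(e)), k(f(e, e), p(e)))), pair(b, p(e))))  →  p(f(p(h(e)), k(f(e, e), p(e))))   [R6 at 1]
2. p(f(p(h(e)), k(f(e, e), p(e))))  →  p(f(p(e), k(f(e, e), p(e))))   [R8 at 1.1.1]
3. p(f(p(e), k(f(e, e), p(e))))  →  p(f(p(e), k(b, p(e))))   [R3 at 1.2.1]
4. p(f(p(e), k(b, p(e))))  →  p(f(p(e), pair(b, p(e))))   [R2 at 1.2]
5. p(f(p(e), pair(b, p(e))))  →  p(e)   [R6 at 1]

p(e)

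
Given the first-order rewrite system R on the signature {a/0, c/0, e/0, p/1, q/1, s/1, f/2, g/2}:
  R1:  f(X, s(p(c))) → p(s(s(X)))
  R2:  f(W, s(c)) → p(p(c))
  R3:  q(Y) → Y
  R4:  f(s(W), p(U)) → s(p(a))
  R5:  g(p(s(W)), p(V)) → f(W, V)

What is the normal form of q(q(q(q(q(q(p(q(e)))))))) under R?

1. q(q(q(q(q(q(p(q(e))))))))  →  q(q(q(q(q(p(q(e)))))))   [R3 at ε]
2. q(q(q(q(q(p(q(e)))))))  →  q(q(q(q(p(q(e))))))   [R3 at ε]
3. q(q(q(q(p(q(e))))))  →  q(q(q(p(q(e)))))   [R3 at ε]
4. q(q(q(p(q(e)))))  →  q(q(p(q(e))))   [R3 at ε]
5. q(q(p(q(e))))  →  q(p(q(e)))   [R3 at ε]
6. q(p(q(e)))  →  p(q(e))   [R3 at ε]
7. p(q(e))  →  p(e)   [R3 at 1]

p(e)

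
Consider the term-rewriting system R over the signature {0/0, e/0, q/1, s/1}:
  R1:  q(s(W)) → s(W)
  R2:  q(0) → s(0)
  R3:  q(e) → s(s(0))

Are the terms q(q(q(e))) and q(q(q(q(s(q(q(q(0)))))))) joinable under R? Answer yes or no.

Reduce t₁ = q(q(q(e))):
1. q(q(q(e)))  →  q(q(s(s(0))))   [R3 at 1.1]
2. q(q(s(s(0))))  →  q(s(s(0)))   [R1 at 1]
3. q(s(s(0)))  →  s(s(0))   [R1 at ε]

Reduce t₂ = q(q(q(q(s(q(q(q(0)))))))):
1. q(q(q(q(s(q(q(q(0))))))))  →  q(q(q(s(q(q(q(0)))))))   [R1 at 1.1.1]
2. q(q(q(s(q(q(q(0)))))))  →  q(q(s(q(q(q(0))))))   [R1 at 1.1]
3. q(q(s(q(q(q(0))))))  →  q(s(q(q(q(0)))))   [R1 at 1]
4. q(s(q(q(q(0)))))  →  s(q(q(q(0))))   [R1 at ε]
5. s(q(q(q(0))))  →  s(q(q(s(0))))   [R2 at 1.1.1]
6. s(q(q(s(0))))  →  s(q(s(0)))   [R1 at 1.1]
7. s(q(s(0)))  →  s(s(0))   [R1 at 1]

yes — NF(t₁) = s(s(0)), NF(t₂) = s(s(0))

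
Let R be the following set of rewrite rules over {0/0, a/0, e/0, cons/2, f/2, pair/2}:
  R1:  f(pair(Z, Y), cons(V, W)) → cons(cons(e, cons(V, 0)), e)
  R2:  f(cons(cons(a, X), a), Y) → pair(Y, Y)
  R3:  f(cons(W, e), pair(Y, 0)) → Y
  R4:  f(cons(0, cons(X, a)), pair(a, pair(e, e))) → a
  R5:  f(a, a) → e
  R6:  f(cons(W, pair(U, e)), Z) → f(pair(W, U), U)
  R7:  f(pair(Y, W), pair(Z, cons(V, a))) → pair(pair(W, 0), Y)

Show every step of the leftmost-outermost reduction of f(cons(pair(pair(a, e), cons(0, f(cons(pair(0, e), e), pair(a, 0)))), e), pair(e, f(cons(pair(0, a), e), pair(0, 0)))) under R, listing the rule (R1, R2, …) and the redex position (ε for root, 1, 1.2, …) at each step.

e

1. f(cons(pair(pair(a, e), cons(0, f(cons(pair(0, e), e), pair(a, 0)))), e), pair(e, f(cons(pair(0, a), e), pair(0, 0))))  →  f(cons(pair(pair(a, e), cons(0, a)), e), pair(e, f(cons(pair(0, a), e), pair(0, 0))))   [R3 at 1.1.2.2]
2. f(cons(pair(pair(a, e), cons(0, a)), e), pair(e, f(cons(pair(0, a), e), pair(0, 0))))  →  f(cons(pair(pair(a, e), cons(0, a)), e), pair(e, 0))   [R3 at 2.2]
3. f(cons(pair(pair(a, e), cons(0, a)), e), pair(e, 0))  →  e   [R3 at ε]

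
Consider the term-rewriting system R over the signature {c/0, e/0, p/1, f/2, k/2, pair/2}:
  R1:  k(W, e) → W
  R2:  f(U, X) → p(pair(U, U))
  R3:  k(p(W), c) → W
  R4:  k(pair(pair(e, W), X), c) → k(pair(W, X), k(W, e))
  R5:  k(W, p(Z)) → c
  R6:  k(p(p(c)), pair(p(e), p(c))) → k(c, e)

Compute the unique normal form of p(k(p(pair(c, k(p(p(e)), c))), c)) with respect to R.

1. p(k(p(pair(c, k(p(p(e)), c))), c))  →  p(pair(c, k(p(p(e)), c)))   [R3 at 1]
2. p(pair(c, k(p(p(e)), c)))  →  p(pair(c, p(e)))   [R3 at 1.2]

p(pair(c, p(e)))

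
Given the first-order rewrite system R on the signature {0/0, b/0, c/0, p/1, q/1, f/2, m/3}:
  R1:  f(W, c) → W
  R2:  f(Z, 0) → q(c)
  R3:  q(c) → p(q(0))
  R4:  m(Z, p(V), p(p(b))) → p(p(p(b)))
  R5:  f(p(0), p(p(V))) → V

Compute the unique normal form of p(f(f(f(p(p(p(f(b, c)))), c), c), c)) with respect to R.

p(p(p(p(b))))

1. p(f(f(f(p(p(p(f(b, c)))), c), c), c))  →  p(f(f(p(p(p(f(b, c)))), c), c))   [R1 at 1]
2. p(f(f(p(p(p(f(b, c)))), c), c))  →  p(f(p(p(p(f(b, c)))), c))   [R1 at 1]
3. p(f(p(p(p(f(b, c)))), c))  →  p(p(p(p(f(b, c)))))   [R1 at 1]
4. p(p(p(p(f(b, c)))))  →  p(p(p(p(b))))   [R1 at 1.1.1.1]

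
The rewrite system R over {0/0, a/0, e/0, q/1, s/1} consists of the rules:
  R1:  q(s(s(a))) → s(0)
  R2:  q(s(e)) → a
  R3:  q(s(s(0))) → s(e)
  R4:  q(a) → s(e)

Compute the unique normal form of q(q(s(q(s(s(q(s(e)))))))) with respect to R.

1. q(q(s(q(s(s(q(s(e))))))))  →  q(q(s(q(s(s(a))))))   [R2 at 1.1.1.1.1.1]
2. q(q(s(q(s(s(a))))))  →  q(q(s(s(0))))   [R1 at 1.1.1]
3. q(q(s(s(0))))  →  q(s(e))   [R3 at 1]
4. q(s(e))  →  a   [R2 at ε]

a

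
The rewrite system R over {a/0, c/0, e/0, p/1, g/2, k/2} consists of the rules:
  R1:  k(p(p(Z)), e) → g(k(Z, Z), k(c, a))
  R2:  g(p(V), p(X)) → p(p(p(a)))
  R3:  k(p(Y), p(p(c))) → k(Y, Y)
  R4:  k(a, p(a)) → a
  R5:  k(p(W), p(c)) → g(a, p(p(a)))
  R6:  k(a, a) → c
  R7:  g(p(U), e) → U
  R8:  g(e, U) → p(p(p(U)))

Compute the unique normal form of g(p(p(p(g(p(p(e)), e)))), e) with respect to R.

1. g(p(p(p(g(p(p(e)), e)))), e)  →  p(p(g(p(p(e)), e)))   [R7 at ε]
2. p(p(g(p(p(e)), e)))  →  p(p(p(e)))   [R7 at 1.1]

p(p(p(e)))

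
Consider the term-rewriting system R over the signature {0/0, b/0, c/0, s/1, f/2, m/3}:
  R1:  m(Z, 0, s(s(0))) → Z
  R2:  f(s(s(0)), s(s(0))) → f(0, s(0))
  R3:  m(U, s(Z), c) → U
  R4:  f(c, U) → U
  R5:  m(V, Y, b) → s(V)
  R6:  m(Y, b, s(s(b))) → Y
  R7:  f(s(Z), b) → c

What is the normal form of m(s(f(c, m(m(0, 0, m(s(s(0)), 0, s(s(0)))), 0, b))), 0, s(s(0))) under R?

1. m(s(f(c, m(m(0, 0, m(s(s(0)), 0, s(s(0)))), 0, b))), 0, s(s(0)))  →  s(f(c, m(m(0, 0, m(s(s(0)), 0, s(s(0)))), 0, b)))   [R1 at ε]
2. s(f(c, m(m(0, 0, m(s(s(0)), 0, s(s(0)))), 0, b)))  →  s(m(m(0, 0, m(s(s(0)), 0, s(s(0)))), 0, b))   [R4 at 1]
3. s(m(m(0, 0, m(s(s(0)), 0, s(s(0)))), 0, b))  →  s(s(m(0, 0, m(s(s(0)), 0, s(s(0))))))   [R5 at 1]
4. s(s(m(0, 0, m(s(s(0)), 0, s(s(0))))))  →  s(s(m(0, 0, s(s(0)))))   [R1 at 1.1.3]
5. s(s(m(0, 0, s(s(0)))))  →  s(s(0))   [R1 at 1.1]

s(s(0))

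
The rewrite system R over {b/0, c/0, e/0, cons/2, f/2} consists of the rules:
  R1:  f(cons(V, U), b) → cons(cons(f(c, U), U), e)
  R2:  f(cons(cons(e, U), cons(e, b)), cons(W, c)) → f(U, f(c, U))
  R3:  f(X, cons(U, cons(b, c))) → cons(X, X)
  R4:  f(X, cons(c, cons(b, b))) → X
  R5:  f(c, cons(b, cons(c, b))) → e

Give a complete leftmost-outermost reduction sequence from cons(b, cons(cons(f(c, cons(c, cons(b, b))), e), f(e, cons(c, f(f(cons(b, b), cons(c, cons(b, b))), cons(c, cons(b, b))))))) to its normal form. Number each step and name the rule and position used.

cons(b, cons(cons(c, e), e))

1. cons(b, cons(cons(f(c, cons(c, cons(b, b))), e), f(e, cons(c, f(f(cons(b, b), cons(c, cons(b, b))), cons(c, cons(b, b)))))))  →  cons(b, cons(cons(c, e), f(e, cons(c, f(f(cons(b, b), cons(c, cons(b, b))), cons(c, cons(b, b)))))))   [R4 at 2.1.1]
2. cons(b, cons(cons(c, e), f(e, cons(c, f(f(cons(b, b), cons(c, cons(b, b))), cons(c, cons(b, b)))))))  →  cons(b, cons(cons(c, e), f(e, cons(c, f(cons(b, b), cons(c, cons(b, b)))))))   [R4 at 2.2.2.2]
3. cons(b, cons(cons(c, e), f(e, cons(c, f(cons(b, b), cons(c, cons(b, b)))))))  →  cons(b, cons(cons(c, e), f(e, cons(c, cons(b, b)))))   [R4 at 2.2.2.2]
4. cons(b, cons(cons(c, e), f(e, cons(c, cons(b, b)))))  →  cons(b, cons(cons(c, e), e))   [R4 at 2.2]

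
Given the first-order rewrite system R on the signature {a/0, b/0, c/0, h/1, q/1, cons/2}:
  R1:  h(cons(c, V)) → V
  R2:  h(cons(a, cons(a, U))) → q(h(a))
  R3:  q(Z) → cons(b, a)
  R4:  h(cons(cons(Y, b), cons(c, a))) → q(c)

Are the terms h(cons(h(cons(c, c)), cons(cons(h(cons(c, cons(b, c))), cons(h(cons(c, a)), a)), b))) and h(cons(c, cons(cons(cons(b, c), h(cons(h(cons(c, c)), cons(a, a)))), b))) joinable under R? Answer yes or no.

yes — NF(t₁) = cons(cons(cons(b, c), cons(a, a)), b), NF(t₂) = cons(cons(cons(b, c), cons(a, a)), b)

Reduce t₁ = h(cons(h(cons(c, c)), cons(cons(h(cons(c, cons(b, c))), cons(h(cons(c, a)), a)), b))):
1. h(cons(h(cons(c, c)), cons(cons(h(cons(c, cons(b, c))), cons(h(cons(c, a)), a)), b)))  →  h(cons(c, cons(cons(h(cons(c, cons(b, c))), cons(h(cons(c, a)), a)), b)))   [R1 at 1.1]
2. h(cons(c, cons(cons(h(cons(c, cons(b, c))), cons(h(cons(c, a)), a)), b)))  →  cons(cons(h(cons(c, cons(b, c))), cons(h(cons(c, a)), a)), b)   [R1 at ε]
3. cons(cons(h(cons(c, cons(b, c))), cons(h(cons(c, a)), a)), b)  →  cons(cons(cons(b, c), cons(h(cons(c, a)), a)), b)   [R1 at 1.1]
4. cons(cons(cons(b, c), cons(h(cons(c, a)), a)), b)  →  cons(cons(cons(b, c), cons(a, a)), b)   [R1 at 1.2.1]

Reduce t₂ = h(cons(c, cons(cons(cons(b, c), h(cons(h(cons(c, c)), cons(a, a)))), b))):
1. h(cons(c, cons(cons(cons(b, c), h(cons(h(cons(c, c)), cons(a, a)))), b)))  →  cons(cons(cons(b, c), h(cons(h(cons(c, c)), cons(a, a)))), b)   [R1 at ε]
2. cons(cons(cons(b, c), h(cons(h(cons(c, c)), cons(a, a)))), b)  →  cons(cons(cons(b, c), h(cons(c, cons(a, a)))), b)   [R1 at 1.2.1.1]
3. cons(cons(cons(b, c), h(cons(c, cons(a, a)))), b)  →  cons(cons(cons(b, c), cons(a, a)), b)   [R1 at 1.2]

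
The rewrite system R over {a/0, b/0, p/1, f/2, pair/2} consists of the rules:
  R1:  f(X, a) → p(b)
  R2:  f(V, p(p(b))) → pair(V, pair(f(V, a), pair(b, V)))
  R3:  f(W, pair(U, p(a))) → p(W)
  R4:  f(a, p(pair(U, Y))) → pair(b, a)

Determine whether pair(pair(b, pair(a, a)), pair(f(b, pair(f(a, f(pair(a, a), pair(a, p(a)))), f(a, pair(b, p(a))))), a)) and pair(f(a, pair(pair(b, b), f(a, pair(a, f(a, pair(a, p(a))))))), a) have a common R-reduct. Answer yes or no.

Reduce t₁ = pair(pair(b, pair(a, a)), pair(f(b, pair(f(a, f(pair(a, a), pair(a, p(a)))), f(a, pair(b, p(a))))), a)):
1. pair(pair(b, pair(a, a)), pair(f(b, pair(f(a, f(pair(a, a), pair(a, p(a)))), f(a, pair(b, p(a))))), a))  →  pair(pair(b, pair(a, a)), pair(f(b, pair(f(a, p(pair(a, a))), f(a, pair(b, p(a))))), a))   [R3 at 2.1.2.1.2]
2. pair(pair(b, pair(a, a)), pair(f(b, pair(f(a, p(pair(a, a))), f(a, pair(b, p(a))))), a))  →  pair(pair(b, pair(a, a)), pair(f(b, pair(pair(b, a), f(a, pair(b, p(a))))), a))   [R4 at 2.1.2.1]
3. pair(pair(b, pair(a, a)), pair(f(b, pair(pair(b, a), f(a, pair(b, p(a))))), a))  →  pair(pair(b, pair(a, a)), pair(f(b, pair(pair(b, a), p(a))), a))   [R3 at 2.1.2.2]
4. pair(pair(b, pair(a, a)), pair(f(b, pair(pair(b, a), p(a))), a))  →  pair(pair(b, pair(a, a)), pair(p(b), a))   [R3 at 2.1]

Reduce t₂ = pair(f(a, pair(pair(b, b), f(a, pair(a, f(a, pair(a, p(a))))))), a):
1. pair(f(a, pair(pair(b, b), f(a, pair(a, f(a, pair(a, p(a))))))), a)  →  pair(f(a, pair(pair(b, b), f(a, pair(a, p(a))))), a)   [R3 at 1.2.2.2.2]
2. pair(f(a, pair(pair(b, b), f(a, pair(a, p(a))))), a)  →  pair(f(a, pair(pair(b, b), p(a))), a)   [R3 at 1.2.2]
3. pair(f(a, pair(pair(b, b), p(a))), a)  →  pair(p(a), a)   [R3 at 1]

no — NF(t₁) = pair(pair(b, pair(a, a)), pair(p(b), a)), NF(t₂) = pair(p(a), a)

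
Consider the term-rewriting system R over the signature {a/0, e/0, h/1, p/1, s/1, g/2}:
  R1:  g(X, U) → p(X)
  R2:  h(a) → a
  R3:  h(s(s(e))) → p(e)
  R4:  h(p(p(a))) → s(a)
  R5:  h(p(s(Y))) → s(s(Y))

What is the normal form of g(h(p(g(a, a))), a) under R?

p(s(a))

1. g(h(p(g(a, a))), a)  →  p(h(p(g(a, a))))   [R1 at ε]
2. p(h(p(g(a, a))))  →  p(h(p(p(a))))   [R1 at 1.1.1]
3. p(h(p(p(a))))  →  p(s(a))   [R4 at 1]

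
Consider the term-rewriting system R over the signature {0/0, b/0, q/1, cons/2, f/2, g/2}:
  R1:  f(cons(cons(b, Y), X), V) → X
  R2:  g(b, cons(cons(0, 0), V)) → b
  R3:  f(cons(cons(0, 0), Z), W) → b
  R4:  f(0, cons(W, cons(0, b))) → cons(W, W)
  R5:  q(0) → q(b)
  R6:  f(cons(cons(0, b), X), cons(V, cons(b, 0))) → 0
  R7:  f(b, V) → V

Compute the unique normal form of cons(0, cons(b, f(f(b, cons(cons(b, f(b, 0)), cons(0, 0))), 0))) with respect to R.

cons(0, cons(b, cons(0, 0)))

1. cons(0, cons(b, f(f(b, cons(cons(b, f(b, 0)), cons(0, 0))), 0)))  →  cons(0, cons(b, f(cons(cons(b, f(b, 0)), cons(0, 0)), 0)))   [R7 at 2.2.1]
2. cons(0, cons(b, f(cons(cons(b, f(b, 0)), cons(0, 0)), 0)))  →  cons(0, cons(b, cons(0, 0)))   [R1 at 2.2]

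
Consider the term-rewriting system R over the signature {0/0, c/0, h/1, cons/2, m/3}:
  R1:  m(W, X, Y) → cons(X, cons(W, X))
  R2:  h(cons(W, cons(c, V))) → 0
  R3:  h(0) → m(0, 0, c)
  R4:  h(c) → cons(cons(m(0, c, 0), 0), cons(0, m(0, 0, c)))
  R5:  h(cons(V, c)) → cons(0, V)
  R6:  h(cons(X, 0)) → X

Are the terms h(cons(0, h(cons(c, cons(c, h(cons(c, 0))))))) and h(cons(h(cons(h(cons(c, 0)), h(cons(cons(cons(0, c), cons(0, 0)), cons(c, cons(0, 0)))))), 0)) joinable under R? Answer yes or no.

no — NF(t₁) = 0, NF(t₂) = c

Reduce t₁ = h(cons(0, h(cons(c, cons(c, h(cons(c, 0))))))):
1. h(cons(0, h(cons(c, cons(c, h(cons(c, 0)))))))  →  h(cons(0, 0))   [R2 at 1.2]
2. h(cons(0, 0))  →  0   [R6 at ε]

Reduce t₂ = h(cons(h(cons(h(cons(c, 0)), h(cons(cons(cons(0, c), cons(0, 0)), cons(c, cons(0, 0)))))), 0)):
1. h(cons(h(cons(h(cons(c, 0)), h(cons(cons(cons(0, c), cons(0, 0)), cons(c, cons(0, 0)))))), 0))  →  h(cons(h(cons(c, 0)), h(cons(cons(cons(0, c), cons(0, 0)), cons(c, cons(0, 0))))))   [R6 at ε]
2. h(cons(h(cons(c, 0)), h(cons(cons(cons(0, c), cons(0, 0)), cons(c, cons(0, 0))))))  →  h(cons(c, h(cons(cons(cons(0, c), cons(0, 0)), cons(c, cons(0, 0))))))   [R6 at 1.1]
3. h(cons(c, h(cons(cons(cons(0, c), cons(0, 0)), cons(c, cons(0, 0))))))  →  h(cons(c, 0))   [R2 at 1.2]
4. h(cons(c, 0))  →  c   [R6 at ε]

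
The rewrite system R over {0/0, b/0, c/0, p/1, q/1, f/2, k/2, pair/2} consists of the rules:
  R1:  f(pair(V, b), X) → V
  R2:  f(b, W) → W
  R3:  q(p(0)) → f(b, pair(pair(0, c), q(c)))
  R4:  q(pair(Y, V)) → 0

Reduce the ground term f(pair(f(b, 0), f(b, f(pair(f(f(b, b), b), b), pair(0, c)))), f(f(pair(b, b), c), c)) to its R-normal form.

0

1. f(pair(f(b, 0), f(b, f(pair(f(f(b, b), b), b), pair(0, c)))), f(f(pair(b, b), c), c))  →  f(pair(0, f(b, f(pair(f(f(b, b), b), b), pair(0, c)))), f(f(pair(b, b), c), c))   [R2 at 1.1]
2. f(pair(0, f(b, f(pair(f(f(b, b), b), b), pair(0, c)))), f(f(pair(b, b), c), c))  →  f(pair(0, f(pair(f(f(b, b), b), b), pair(0, c))), f(f(pair(b, b), c), c))   [R2 at 1.2]
3. f(pair(0, f(pair(f(f(b, b), b), b), pair(0, c))), f(f(pair(b, b), c), c))  →  f(pair(0, f(f(b, b), b)), f(f(pair(b, b), c), c))   [R1 at 1.2]
4. f(pair(0, f(f(b, b), b)), f(f(pair(b, b), c), c))  →  f(pair(0, f(b, b)), f(f(pair(b, b), c), c))   [R2 at 1.2.1]
5. f(pair(0, f(b, b)), f(f(pair(b, b), c), c))  →  f(pair(0, b), f(f(pair(b, b), c), c))   [R2 at 1.2]
6. f(pair(0, b), f(f(pair(b, b), c), c))  →  0   [R1 at ε]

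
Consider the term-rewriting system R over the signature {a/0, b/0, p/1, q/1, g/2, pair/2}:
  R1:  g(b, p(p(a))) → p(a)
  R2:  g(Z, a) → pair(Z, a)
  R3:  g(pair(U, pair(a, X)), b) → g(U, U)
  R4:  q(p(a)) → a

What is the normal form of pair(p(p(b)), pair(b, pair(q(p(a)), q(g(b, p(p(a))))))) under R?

pair(p(p(b)), pair(b, pair(a, a)))

1. pair(p(p(b)), pair(b, pair(q(p(a)), q(g(b, p(p(a)))))))  →  pair(p(p(b)), pair(b, pair(a, q(g(b, p(p(a)))))))   [R4 at 2.2.1]
2. pair(p(p(b)), pair(b, pair(a, q(g(b, p(p(a)))))))  →  pair(p(p(b)), pair(b, pair(a, q(p(a)))))   [R1 at 2.2.2.1]
3. pair(p(p(b)), pair(b, pair(a, q(p(a)))))  →  pair(p(p(b)), pair(b, pair(a, a)))   [R4 at 2.2.2]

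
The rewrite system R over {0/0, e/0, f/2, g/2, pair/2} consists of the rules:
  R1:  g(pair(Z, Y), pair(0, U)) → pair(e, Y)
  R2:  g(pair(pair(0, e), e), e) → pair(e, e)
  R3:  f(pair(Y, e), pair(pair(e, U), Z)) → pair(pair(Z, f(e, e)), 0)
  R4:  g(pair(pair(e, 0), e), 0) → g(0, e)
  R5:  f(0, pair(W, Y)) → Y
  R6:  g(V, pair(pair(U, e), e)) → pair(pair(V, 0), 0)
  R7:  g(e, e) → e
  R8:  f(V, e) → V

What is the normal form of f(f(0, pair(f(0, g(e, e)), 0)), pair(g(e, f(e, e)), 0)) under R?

1. f(f(0, pair(f(0, g(e, e)), 0)), pair(g(e, f(e, e)), 0))  →  f(0, pair(g(e, f(e, e)), 0))   [R5 at 1]
2. f(0, pair(g(e, f(e, e)), 0))  →  0   [R5 at ε]

0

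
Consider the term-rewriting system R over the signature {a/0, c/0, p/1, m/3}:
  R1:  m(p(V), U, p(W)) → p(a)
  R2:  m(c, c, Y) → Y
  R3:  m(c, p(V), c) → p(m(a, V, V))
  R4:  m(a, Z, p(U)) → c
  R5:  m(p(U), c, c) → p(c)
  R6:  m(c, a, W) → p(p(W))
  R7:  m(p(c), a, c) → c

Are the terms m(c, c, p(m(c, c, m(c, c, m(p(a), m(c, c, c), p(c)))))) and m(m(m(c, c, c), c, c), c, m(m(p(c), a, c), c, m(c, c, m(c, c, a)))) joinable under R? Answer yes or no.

Reduce t₁ = m(c, c, p(m(c, c, m(c, c, m(p(a), m(c, c, c), p(c)))))):
1. m(c, c, p(m(c, c, m(c, c, m(p(a), m(c, c, c), p(c))))))  →  p(m(c, c, m(c, c, m(p(a), m(c, c, c), p(c)))))   [R2 at ε]
2. p(m(c, c, m(c, c, m(p(a), m(c, c, c), p(c)))))  →  p(m(c, c, m(p(a), m(c, c, c), p(c))))   [R2 at 1]
3. p(m(c, c, m(p(a), m(c, c, c), p(c))))  →  p(m(p(a), m(c, c, c), p(c)))   [R2 at 1]
4. p(m(p(a), m(c, c, c), p(c)))  →  p(p(a))   [R1 at 1]

Reduce t₂ = m(m(m(c, c, c), c, c), c, m(m(p(c), a, c), c, m(c, c, m(c, c, a)))):
1. m(m(m(c, c, c), c, c), c, m(m(p(c), a, c), c, m(c, c, m(c, c, a))))  →  m(m(c, c, c), c, m(m(p(c), a, c), c, m(c, c, m(c, c, a))))   [R2 at 1.1]
2. m(m(c, c, c), c, m(m(p(c), a, c), c, m(c, c, m(c, c, a))))  →  m(c, c, m(m(p(c), a, c), c, m(c, c, m(c, c, a))))   [R2 at 1]
3. m(c, c, m(m(p(c), a, c), c, m(c, c, m(c, c, a))))  →  m(m(p(c), a, c), c, m(c, c, m(c, c, a)))   [R2 at ε]
4. m(m(p(c), a, c), c, m(c, c, m(c, c, a)))  →  m(c, c, m(c, c, m(c, c, a)))   [R7 at 1]
5. m(c, c, m(c, c, m(c, c, a)))  →  m(c, c, m(c, c, a))   [R2 at ε]
6. m(c, c, m(c, c, a))  →  m(c, c, a)   [R2 at ε]
7. m(c, c, a)  →  a   [R2 at ε]

no — NF(t₁) = p(p(a)), NF(t₂) = a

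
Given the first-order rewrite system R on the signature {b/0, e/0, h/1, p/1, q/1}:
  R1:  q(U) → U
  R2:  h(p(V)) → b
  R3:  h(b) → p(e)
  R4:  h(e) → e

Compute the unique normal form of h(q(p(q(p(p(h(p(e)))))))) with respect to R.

1. h(q(p(q(p(p(h(p(e))))))))  →  h(p(q(p(p(h(p(e)))))))   [R1 at 1]
2. h(p(q(p(p(h(p(e)))))))  →  b   [R2 at ε]

b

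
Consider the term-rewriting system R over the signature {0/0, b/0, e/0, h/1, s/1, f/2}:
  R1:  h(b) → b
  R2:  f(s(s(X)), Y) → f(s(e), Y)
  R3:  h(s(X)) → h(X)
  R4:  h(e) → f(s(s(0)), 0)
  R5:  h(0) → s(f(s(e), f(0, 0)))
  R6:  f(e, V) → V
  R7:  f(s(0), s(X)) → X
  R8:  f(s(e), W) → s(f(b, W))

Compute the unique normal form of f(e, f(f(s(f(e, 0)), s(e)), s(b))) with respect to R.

s(b)

1. f(e, f(f(s(f(e, 0)), s(e)), s(b)))  →  f(f(s(f(e, 0)), s(e)), s(b))   [R6 at ε]
2. f(f(s(f(e, 0)), s(e)), s(b))  →  f(f(s(0), s(e)), s(b))   [R6 at 1.1.1]
3. f(f(s(0), s(e)), s(b))  →  f(e, s(b))   [R7 at 1]
4. f(e, s(b))  →  s(b)   [R6 at ε]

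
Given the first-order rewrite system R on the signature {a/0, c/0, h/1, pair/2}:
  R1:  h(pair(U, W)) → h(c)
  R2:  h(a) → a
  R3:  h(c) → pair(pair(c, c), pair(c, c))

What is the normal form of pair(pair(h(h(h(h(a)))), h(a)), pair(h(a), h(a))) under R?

1. pair(pair(h(h(h(h(a)))), h(a)), pair(h(a), h(a)))  →  pair(pair(h(h(h(a))), h(a)), pair(h(a), h(a)))   [R2 at 1.1.1.1.1]
2. pair(pair(h(h(h(a))), h(a)), pair(h(a), h(a)))  →  pair(pair(h(h(a)), h(a)), pair(h(a), h(a)))   [R2 at 1.1.1.1]
3. pair(pair(h(h(a)), h(a)), pair(h(a), h(a)))  →  pair(pair(h(a), h(a)), pair(h(a), h(a)))   [R2 at 1.1.1]
4. pair(pair(h(a), h(a)), pair(h(a), h(a)))  →  pair(pair(a, h(a)), pair(h(a), h(a)))   [R2 at 1.1]
5. pair(pair(a, h(a)), pair(h(a), h(a)))  →  pair(pair(a, a), pair(h(a), h(a)))   [R2 at 1.2]
6. pair(pair(a, a), pair(h(a), h(a)))  →  pair(pair(a, a), pair(a, h(a)))   [R2 at 2.1]
7. pair(pair(a, a), pair(a, h(a)))  →  pair(pair(a, a), pair(a, a))   [R2 at 2.2]

pair(pair(a, a), pair(a, a))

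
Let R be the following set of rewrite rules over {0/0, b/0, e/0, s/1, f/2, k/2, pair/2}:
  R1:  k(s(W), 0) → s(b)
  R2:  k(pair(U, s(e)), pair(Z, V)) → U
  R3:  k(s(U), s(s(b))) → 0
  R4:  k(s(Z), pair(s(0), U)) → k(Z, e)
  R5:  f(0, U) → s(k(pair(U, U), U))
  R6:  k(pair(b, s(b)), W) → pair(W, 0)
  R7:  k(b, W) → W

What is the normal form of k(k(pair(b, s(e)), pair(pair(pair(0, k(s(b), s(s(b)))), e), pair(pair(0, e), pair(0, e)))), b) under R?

b

1. k(k(pair(b, s(e)), pair(pair(pair(0, k(s(b), s(s(b)))), e), pair(pair(0, e), pair(0, e)))), b)  →  k(b, b)   [R2 at 1]
2. k(b, b)  →  b   [R7 at ε]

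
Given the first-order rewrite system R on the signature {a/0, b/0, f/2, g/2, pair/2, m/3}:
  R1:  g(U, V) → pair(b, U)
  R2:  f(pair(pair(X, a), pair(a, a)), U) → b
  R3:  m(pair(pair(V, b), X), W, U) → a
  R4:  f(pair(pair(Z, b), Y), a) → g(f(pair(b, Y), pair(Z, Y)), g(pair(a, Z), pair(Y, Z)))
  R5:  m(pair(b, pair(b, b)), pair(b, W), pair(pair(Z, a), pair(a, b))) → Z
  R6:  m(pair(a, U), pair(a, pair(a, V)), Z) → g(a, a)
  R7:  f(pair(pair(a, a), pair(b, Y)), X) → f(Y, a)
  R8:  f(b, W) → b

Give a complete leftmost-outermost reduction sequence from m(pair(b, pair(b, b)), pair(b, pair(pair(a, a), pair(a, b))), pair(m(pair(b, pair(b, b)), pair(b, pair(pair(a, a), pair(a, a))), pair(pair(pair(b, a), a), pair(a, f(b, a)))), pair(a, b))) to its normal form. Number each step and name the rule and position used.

1. m(pair(b, pair(b, b)), pair(b, pair(pair(a, a), pair(a, b))), pair(m(pair(b, pair(b, b)), pair(b, pair(pair(a, a), pair(a, a))), pair(pair(pair(b, a), a), pair(a, f(b, a)))), pair(a, b)))  →  m(pair(b, pair(b, b)), pair(b, pair(pair(a, a), pair(a, b))), pair(m(pair(b, pair(b, b)), pair(b, pair(pair(a, a), pair(a, a))), pair(pair(pair(b, a), a), pair(a, b))), pair(a, b)))   [R8 at 3.1.3.2.2]
2. m(pair(b, pair(b, b)), pair(b, pair(pair(a, a), pair(a, b))), pair(m(pair(b, pair(b, b)), pair(b, pair(pair(a, a), pair(a, a))), pair(pair(pair(b, a), a), pair(a, b))), pair(a, b)))  →  m(pair(b, pair(b, b)), pair(b, pair(pair(a, a), pair(a, b))), pair(pair(b, a), pair(a, b)))   [R5 at 3.1]
3. m(pair(b, pair(b, b)), pair(b, pair(pair(a, a), pair(a, b))), pair(pair(b, a), pair(a, b)))  →  b   [R5 at ε]

b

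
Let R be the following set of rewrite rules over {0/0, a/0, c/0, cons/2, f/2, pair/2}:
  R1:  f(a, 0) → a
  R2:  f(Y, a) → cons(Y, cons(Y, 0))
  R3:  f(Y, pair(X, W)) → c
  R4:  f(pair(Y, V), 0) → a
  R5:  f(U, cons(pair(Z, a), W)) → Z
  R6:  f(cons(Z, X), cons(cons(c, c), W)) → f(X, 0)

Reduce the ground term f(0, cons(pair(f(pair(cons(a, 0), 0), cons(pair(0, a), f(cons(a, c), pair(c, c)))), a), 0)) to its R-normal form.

1. f(0, cons(pair(f(pair(cons(a, 0), 0), cons(pair(0, a), f(cons(a, c), pair(c, c)))), a), 0))  →  f(pair(cons(a, 0), 0), cons(pair(0, a), f(cons(a, c), pair(c, c))))   [R5 at ε]
2. f(pair(cons(a, 0), 0), cons(pair(0, a), f(cons(a, c), pair(c, c))))  →  0   [R5 at ε]

0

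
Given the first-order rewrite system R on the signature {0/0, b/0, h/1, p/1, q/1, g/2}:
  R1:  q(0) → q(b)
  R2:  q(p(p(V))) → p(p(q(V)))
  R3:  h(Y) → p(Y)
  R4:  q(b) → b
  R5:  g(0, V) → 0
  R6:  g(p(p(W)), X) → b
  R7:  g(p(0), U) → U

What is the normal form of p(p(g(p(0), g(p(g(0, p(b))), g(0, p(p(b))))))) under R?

1. p(p(g(p(0), g(p(g(0, p(b))), g(0, p(p(b)))))))  →  p(p(g(p(g(0, p(b))), g(0, p(p(b))))))   [R7 at 1.1]
2. p(p(g(p(g(0, p(b))), g(0, p(p(b))))))  →  p(p(g(p(0), g(0, p(p(b))))))   [R5 at 1.1.1.1]
3. p(p(g(p(0), g(0, p(p(b))))))  →  p(p(g(0, p(p(b)))))   [R7 at 1.1]
4. p(p(g(0, p(p(b)))))  →  p(p(0))   [R5 at 1.1]

p(p(0))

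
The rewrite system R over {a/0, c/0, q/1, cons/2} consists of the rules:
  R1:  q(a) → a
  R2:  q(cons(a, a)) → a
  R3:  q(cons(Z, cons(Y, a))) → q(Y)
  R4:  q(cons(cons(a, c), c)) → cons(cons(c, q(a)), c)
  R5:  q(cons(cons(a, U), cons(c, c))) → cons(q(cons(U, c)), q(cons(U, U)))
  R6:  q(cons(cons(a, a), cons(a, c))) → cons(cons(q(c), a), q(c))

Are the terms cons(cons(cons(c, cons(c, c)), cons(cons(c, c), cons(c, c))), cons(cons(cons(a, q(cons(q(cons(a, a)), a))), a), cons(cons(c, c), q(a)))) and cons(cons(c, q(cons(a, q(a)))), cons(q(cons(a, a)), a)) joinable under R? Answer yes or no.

Reduce t₁ = cons(cons(cons(c, cons(c, c)), cons(cons(c, c), cons(c, c))), cons(cons(cons(a, q(cons(q(cons(a, a)), a))), a), cons(cons(c, c), q(a)))):
1. cons(cons(cons(c, cons(c, c)), cons(cons(c, c), cons(c, c))), cons(cons(cons(a, q(cons(q(cons(a, a)), a))), a), cons(cons(c, c), q(a))))  →  cons(cons(cons(c, cons(c, c)), cons(cons(c, c), cons(c, c))), cons(cons(cons(a, q(cons(a, a))), a), cons(cons(c, c), q(a))))   [R2 at 2.1.1.2.1.1]
2. cons(cons(cons(c, cons(c, c)), cons(cons(c, c), cons(c, c))), cons(cons(cons(a, q(cons(a, a))), a), cons(cons(c, c), q(a))))  →  cons(cons(cons(c, cons(c, c)), cons(cons(c, c), cons(c, c))), cons(cons(cons(a, a), a), cons(cons(c, c), q(a))))   [R2 at 2.1.1.2]
3. cons(cons(cons(c, cons(c, c)), cons(cons(c, c), cons(c, c))), cons(cons(cons(a, a), a), cons(cons(c, c), q(a))))  →  cons(cons(cons(c, cons(c, c)), cons(cons(c, c), cons(c, c))), cons(cons(cons(a, a), a), cons(cons(c, c), a)))   [R1 at 2.2.2]

Reduce t₂ = cons(cons(c, q(cons(a, q(a)))), cons(q(cons(a, a)), a)):
1. cons(cons(c, q(cons(a, q(a)))), cons(q(cons(a, a)), a))  →  cons(cons(c, q(cons(a, a))), cons(q(cons(a, a)), a))   [R1 at 1.2.1.2]
2. cons(cons(c, q(cons(a, a))), cons(q(cons(a, a)), a))  →  cons(cons(c, a), cons(q(cons(a, a)), a))   [R2 at 1.2]
3. cons(cons(c, a), cons(q(cons(a, a)), a))  →  cons(cons(c, a), cons(a, a))   [R2 at 2.1]

no — NF(t₁) = cons(cons(cons(c, cons(c, c)), cons(cons(c, c), cons(c, c))), cons(cons(cons(a, a), a), cons(cons(c, c), a))), NF(t₂) = cons(cons(c, a), cons(a, a))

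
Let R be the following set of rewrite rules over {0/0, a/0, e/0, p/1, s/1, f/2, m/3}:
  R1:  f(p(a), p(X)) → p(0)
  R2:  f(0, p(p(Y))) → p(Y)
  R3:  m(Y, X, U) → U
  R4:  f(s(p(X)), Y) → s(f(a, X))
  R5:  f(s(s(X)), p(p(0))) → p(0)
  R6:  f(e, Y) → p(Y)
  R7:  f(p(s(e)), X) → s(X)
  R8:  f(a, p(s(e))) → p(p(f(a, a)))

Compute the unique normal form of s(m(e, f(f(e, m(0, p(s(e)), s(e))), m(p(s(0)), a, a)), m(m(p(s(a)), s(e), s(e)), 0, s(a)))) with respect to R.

s(s(a))

1. s(m(e, f(f(e, m(0, p(s(e)), s(e))), m(p(s(0)), a, a)), m(m(p(s(a)), s(e), s(e)), 0, s(a))))  →  s(m(m(p(s(a)), s(e), s(e)), 0, s(a)))   [R3 at 1]
2. s(m(m(p(s(a)), s(e), s(e)), 0, s(a)))  →  s(s(a))   [R3 at 1]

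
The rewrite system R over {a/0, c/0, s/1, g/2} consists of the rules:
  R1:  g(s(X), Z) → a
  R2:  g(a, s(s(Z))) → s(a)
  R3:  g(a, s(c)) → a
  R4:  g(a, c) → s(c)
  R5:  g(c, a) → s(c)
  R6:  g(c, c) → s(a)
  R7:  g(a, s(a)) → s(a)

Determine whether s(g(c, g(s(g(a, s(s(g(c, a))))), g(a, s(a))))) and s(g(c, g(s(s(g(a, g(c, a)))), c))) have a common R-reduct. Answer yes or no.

yes — NF(t₁) = s(s(c)), NF(t₂) = s(s(c))

Reduce t₁ = s(g(c, g(s(g(a, s(s(g(c, a))))), g(a, s(a))))):
1. s(g(c, g(s(g(a, s(s(g(c, a))))), g(a, s(a)))))  →  s(g(c, a))   [R1 at 1.2]
2. s(g(c, a))  →  s(s(c))   [R5 at 1]

Reduce t₂ = s(g(c, g(s(s(g(a, g(c, a)))), c))):
1. s(g(c, g(s(s(g(a, g(c, a)))), c)))  →  s(g(c, a))   [R1 at 1.2]
2. s(g(c, a))  →  s(s(c))   [R5 at 1]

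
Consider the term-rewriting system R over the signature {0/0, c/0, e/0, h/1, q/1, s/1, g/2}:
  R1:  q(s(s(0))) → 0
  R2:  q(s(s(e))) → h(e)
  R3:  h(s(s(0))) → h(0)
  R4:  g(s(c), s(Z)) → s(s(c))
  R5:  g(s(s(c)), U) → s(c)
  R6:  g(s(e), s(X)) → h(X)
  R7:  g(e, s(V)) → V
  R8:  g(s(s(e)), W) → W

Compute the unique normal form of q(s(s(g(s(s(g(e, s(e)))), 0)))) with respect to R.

0

1. q(s(s(g(s(s(g(e, s(e)))), 0))))  →  q(s(s(g(s(s(e)), 0))))   [R7 at 1.1.1.1.1.1]
2. q(s(s(g(s(s(e)), 0))))  →  q(s(s(0)))   [R8 at 1.1.1]
3. q(s(s(0)))  →  0   [R1 at ε]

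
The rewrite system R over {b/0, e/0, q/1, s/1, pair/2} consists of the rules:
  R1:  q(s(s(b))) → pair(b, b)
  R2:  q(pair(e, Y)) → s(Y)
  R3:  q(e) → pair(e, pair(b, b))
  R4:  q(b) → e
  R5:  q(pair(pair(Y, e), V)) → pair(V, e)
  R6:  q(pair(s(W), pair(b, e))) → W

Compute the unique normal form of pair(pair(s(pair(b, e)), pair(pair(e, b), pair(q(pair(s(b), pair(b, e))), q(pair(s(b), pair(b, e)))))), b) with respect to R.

1. pair(pair(s(pair(b, e)), pair(pair(e, b), pair(q(pair(s(b), pair(b, e))), q(pair(s(b), pair(b, e)))))), b)  →  pair(pair(s(pair(b, e)), pair(pair(e, b), pair(b, q(pair(s(b), pair(b, e)))))), b)   [R6 at 1.2.2.1]
2. pair(pair(s(pair(b, e)), pair(pair(e, b), pair(b, q(pair(s(b), pair(b, e)))))), b)  →  pair(pair(s(pair(b, e)), pair(pair(e, b), pair(b, b))), b)   [R6 at 1.2.2.2]

pair(pair(s(pair(b, e)), pair(pair(e, b), pair(b, b))), b)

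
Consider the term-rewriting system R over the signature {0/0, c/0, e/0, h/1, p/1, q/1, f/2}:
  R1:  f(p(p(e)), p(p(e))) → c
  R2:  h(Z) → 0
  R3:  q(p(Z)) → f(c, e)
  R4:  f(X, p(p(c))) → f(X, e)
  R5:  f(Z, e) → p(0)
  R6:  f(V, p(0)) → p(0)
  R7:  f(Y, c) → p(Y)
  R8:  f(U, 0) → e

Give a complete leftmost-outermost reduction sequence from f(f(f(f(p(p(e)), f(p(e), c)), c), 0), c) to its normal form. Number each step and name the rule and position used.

p(e)

1. f(f(f(f(p(p(e)), f(p(e), c)), c), 0), c)  →  p(f(f(f(p(p(e)), f(p(e), c)), c), 0))   [R7 at ε]
2. p(f(f(f(p(p(e)), f(p(e), c)), c), 0))  →  p(e)   [R8 at 1]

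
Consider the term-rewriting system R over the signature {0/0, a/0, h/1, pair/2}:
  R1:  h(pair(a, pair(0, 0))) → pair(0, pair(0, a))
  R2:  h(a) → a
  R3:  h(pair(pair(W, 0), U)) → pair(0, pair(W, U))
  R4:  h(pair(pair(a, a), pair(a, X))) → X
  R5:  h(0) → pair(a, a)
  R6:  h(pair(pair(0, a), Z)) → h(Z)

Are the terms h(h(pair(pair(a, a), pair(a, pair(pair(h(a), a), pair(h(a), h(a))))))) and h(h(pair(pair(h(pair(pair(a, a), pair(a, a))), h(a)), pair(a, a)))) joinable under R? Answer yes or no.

yes — NF(t₁) = a, NF(t₂) = a

Reduce t₁ = h(h(pair(pair(a, a), pair(a, pair(pair(h(a), a), pair(h(a), h(a))))))):
1. h(h(pair(pair(a, a), pair(a, pair(pair(h(a), a), pair(h(a), h(a)))))))  →  h(pair(pair(h(a), a), pair(h(a), h(a))))   [R4 at 1]
2. h(pair(pair(h(a), a), pair(h(a), h(a))))  →  h(pair(pair(a, a), pair(h(a), h(a))))   [R2 at 1.1.1]
3. h(pair(pair(a, a), pair(h(a), h(a))))  →  h(pair(pair(a, a), pair(a, h(a))))   [R2 at 1.2.1]
4. h(pair(pair(a, a), pair(a, h(a))))  →  h(a)   [R4 at ε]
5. h(a)  →  a   [R2 at ε]

Reduce t₂ = h(h(pair(pair(h(pair(pair(a, a), pair(a, a))), h(a)), pair(a, a)))):
1. h(h(pair(pair(h(pair(pair(a, a), pair(a, a))), h(a)), pair(a, a))))  →  h(h(pair(pair(a, h(a)), pair(a, a))))   [R4 at 1.1.1.1]
2. h(h(pair(pair(a, h(a)), pair(a, a))))  →  h(h(pair(pair(a, a), pair(a, a))))   [R2 at 1.1.1.2]
3. h(h(pair(pair(a, a), pair(a, a))))  →  h(a)   [R4 at 1]
4. h(a)  →  a   [R2 at ε]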